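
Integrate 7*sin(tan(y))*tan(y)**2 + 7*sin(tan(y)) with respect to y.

Let u = tan(y), so du = (tan(y)**2 + 1) dy.
Rewriting, the integral becomes 7·∫ sin(u) du = 7·-cos(u).
Substituting back, u = tan(y).

-7*cos(tan(y)) + C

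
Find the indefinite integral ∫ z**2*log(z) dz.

Use integration by parts with u = log(z), dv = z**2 dz.
Then du = 1/z dz and v = z**3/3.

z**3*log(z)/3 - z**3/9 + C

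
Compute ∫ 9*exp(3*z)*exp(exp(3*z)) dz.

Let u = exp(3*z), so du = (3*exp(3*z)) dz.
Rewriting, the integral becomes 3·∫ e^u du = 3·e^u.
Substituting back, u = exp(3*z).

3*exp(exp(3*z)) + C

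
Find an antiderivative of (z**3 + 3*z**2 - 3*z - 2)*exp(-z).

Use integration by parts with u = z**3 + 3*z**2 - 3*z - 2, dv = exp(-z) dz, so v = -exp(-z).
Apply parts 3 times (tabular method): alternate signs, differentiate u down to 0, integrate dv up.

(-z**3 - 6*z**2 - 9*z - 7)*exp(-z) + C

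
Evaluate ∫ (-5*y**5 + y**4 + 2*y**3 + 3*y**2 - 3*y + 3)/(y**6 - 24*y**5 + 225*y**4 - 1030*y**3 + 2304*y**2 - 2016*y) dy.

Factor the denominator: y*(y - 7)*(y - 6)*(y - 4)**2*(y - 3).
Partial-fraction decomposition: -353/(12*(y - 3)) - 48839/(288*(y - 4)) - 4697/(24*(y - 4)**2) + 12353/(24*(y - 6)) - 80819/(252*(y - 7)) - 1/(672*y).
Integrate each term; A/(y−a) gives A·log|y−a|; A/(y−a)² gives −A/(y−a).

-log(y)/672 - 80819*log(y - 7)/252 + 12353*log(y - 6)/24 - 48839*log(y - 4)/288 - 353*log(y - 3)/12 + 4697/(24*y - 96) + C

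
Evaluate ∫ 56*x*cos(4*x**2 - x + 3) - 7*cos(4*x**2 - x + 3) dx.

Let u = 4*x**2 - x + 3, so du = (8*x - 1) dx.
Rewriting, the integral becomes 7·∫ cos(u) du = 7·sin(u).
Substituting back, u = 4*x**2 - x + 3.

7*sin(4*x**2 - x + 3) + C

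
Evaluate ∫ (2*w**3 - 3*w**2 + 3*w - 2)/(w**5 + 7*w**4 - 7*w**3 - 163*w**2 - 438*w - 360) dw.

Factor the denominator: (w - 5)*(w + 2)*(w + 3)**2*(w + 4).
Partial-fraction decomposition: -95/(9*(w + 4)) + 127/(16*(w + 3)) - 23/(2*(w + 3)**2) + 18/(7*(w + 2)) + 47/(1008*(w - 5)).
Integrate each term; A/(w−a) gives A·log|w−a|; A/(w−a)² gives −A/(w−a).

47*log(w - 5)/1008 + 18*log(w + 2)/7 + 127*log(w + 3)/16 - 95*log(w + 4)/9 + 23/(2*w + 6) + C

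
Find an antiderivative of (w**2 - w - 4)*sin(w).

Use integration by parts with u = w**2 - w - 4, dv = sin(w) dw, so v = -cos(w).
Apply parts 2 times (tabular method): alternate signs, differentiate u down to 0, integrate dv up.

-w**2*cos(w) + 2*w*sin(w) + w*cos(w) - sin(w) + 6*cos(w) + C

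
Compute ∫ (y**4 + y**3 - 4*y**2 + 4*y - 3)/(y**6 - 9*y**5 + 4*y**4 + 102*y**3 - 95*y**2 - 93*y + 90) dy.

Factor the denominator: (y - 6)*(y - 5)*(y - 1)**2*(y + 1)*(y + 3).
Partial-fraction decomposition: -1/(768*(y + 3)) - 11/(336*(y + 1)) + 33/(1600*(y - 1)) - 1/(160*(y - 1)**2) - 667/(768*(y - 5)) + 463/(525*(y - 6)).
Integrate each term; A/(y−a) gives A·log|y−a|; A/(y−a)² gives −A/(y−a).

463*log(y - 6)/525 - 667*log(y - 5)/768 + 33*log(y - 1)/1600 - 11*log(y + 1)/336 - log(y + 3)/768 + 1/(160*y - 160) + C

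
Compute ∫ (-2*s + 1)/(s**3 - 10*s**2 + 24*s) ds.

Factor the denominator: s*(s - 6)*(s - 4).
Partial-fraction decomposition: 7/(8*(s - 4)) - 11/(12*(s - 6)) + 1/(24*s).
Integrate each term: A/(s−a) contributes A·log|s−a|.

log(s)/24 - 11*log(s - 6)/12 + 7*log(s - 4)/8 + C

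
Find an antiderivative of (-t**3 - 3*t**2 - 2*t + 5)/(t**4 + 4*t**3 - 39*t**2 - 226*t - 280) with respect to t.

-499*log(t - 7)/1188 - 5*log(t + 2)/54 + 29*log(t + 4)/22 - 65*log(t + 5)/36 + C

Factor the denominator: (t - 7)*(t + 2)*(t + 4)*(t + 5).
Partial-fraction decomposition: -65/(36*(t + 5)) + 29/(22*(t + 4)) - 5/(54*(t + 2)) - 499/(1188*(t - 7)).
Integrate each term: A/(t−a) contributes A·log|t−a|.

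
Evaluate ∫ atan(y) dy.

y*atan(y) - log(y**2 + 1)/2 + C

Use integration by parts with u = arctan(y), dv = dy.
Then du = 1/(y**2 + 1) dy.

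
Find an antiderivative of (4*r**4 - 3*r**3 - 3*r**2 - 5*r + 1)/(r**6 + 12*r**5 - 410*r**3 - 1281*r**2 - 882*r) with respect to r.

Factor the denominator: r*(r - 6)*(r + 1)*(r + 3)*(r + 7)**2.
Partial-fraction decomposition: 439363/(1192464*(r + 7)) + 5261/(1092*(r + 7)**2) - 197/(432*(r + 3)) + 5/(252*(r + 1)) + 4399/(63882*(r - 6)) - 1/(882*r).
Integrate each term; A/(r−a) gives A·log|r−a|; A/(r−a)² gives −A/(r−a).

-log(r)/882 + 4399*log(r - 6)/63882 + 5*log(r + 1)/252 - 197*log(r + 3)/432 + 439363*log(r + 7)/1192464 - 5261/(1092*r + 7644) + C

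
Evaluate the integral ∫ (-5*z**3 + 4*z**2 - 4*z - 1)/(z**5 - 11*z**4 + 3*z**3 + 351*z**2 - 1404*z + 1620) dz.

Factor the denominator: (z - 6)*(z - 5)*(z - 3)**2*(z + 6).
Partial-fraction decomposition: 1247/(10692*(z + 6)) - 1763/(486*(z - 3)) - 56/(27*(z - 3)**2) + 273/(22*(z - 5)) - 961/(108*(z - 6)).
Integrate each term; A/(z−a) gives A·log|z−a|; A/(z−a)² gives −A/(z−a).

-961*log(z - 6)/108 + 273*log(z - 5)/22 - 1763*log(z - 3)/486 + 1247*log(z + 6)/10692 + 56/(27*z - 81) + C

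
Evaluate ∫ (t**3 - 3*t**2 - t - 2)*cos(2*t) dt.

t**3*sin(2*t)/2 - 3*t**2*sin(2*t)/2 + 3*t**2*cos(2*t)/4 - 5*t*sin(2*t)/4 - 3*t*cos(2*t)/2 - sin(2*t)/4 - 5*cos(2*t)/8 + C

Use integration by parts with u = t**3 - 3*t**2 - t - 2, dv = cos(2*t) dt, so v = sin(2*t)/2.
Apply parts 3 times (tabular method): alternate signs, differentiate u down to 0, integrate dv up.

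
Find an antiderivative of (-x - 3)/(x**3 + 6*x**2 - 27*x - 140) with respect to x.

Factor the denominator: (x - 5)*(x + 4)*(x + 7).
Partial-fraction decomposition: 1/(9*(x + 7)) - 1/(27*(x + 4)) - 2/(27*(x - 5)).
Integrate each term: A/(x−a) contributes A·log|x−a|.

-2*log(x - 5)/27 - log(x + 4)/27 + log(x + 7)/9 + C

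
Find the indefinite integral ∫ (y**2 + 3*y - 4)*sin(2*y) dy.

Use integration by parts with u = y**2 + 3*y - 4, dv = sin(2*y) dy, so v = -cos(2*y)/2.
Apply parts 2 times (tabular method): alternate signs, differentiate u down to 0, integrate dv up.

-y**2*cos(2*y)/2 + y*sin(2*y)/2 - 3*y*cos(2*y)/2 + 3*sin(2*y)/4 + 9*cos(2*y)/4 + C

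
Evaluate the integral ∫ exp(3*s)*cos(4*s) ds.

4*exp(3*s)*sin(4*s)/25 + 3*exp(3*s)*cos(4*s)/25 + C

Let I denote the integral. Integrate by parts with u = cos(4*s), dv = exp(3*s) ds, so v = exp(3*s)/3: I = exp(3*s)*cos(4*s)/3 + (4/3)·∫ exp(3*s)*sin(4*s) ds.
Apply parts again with u = sin(4*s), dv = exp(3*s) ds: ∫ exp(3*s)*sin(4*s) ds = exp(3*s)*sin(4*s)/3 − (4/3)·I. Substituting back brings back I: I = 4*exp(3*s)*sin(4*s)/9 + exp(3*s)*cos(4*s)/3 − (16/9)·I.
Solving for I: (1 + 16/9)·I equals the remaining terms, so I = (9/25)·(4*exp(3*s)*sin(4*s)/9 + exp(3*s)*cos(4*s)/3).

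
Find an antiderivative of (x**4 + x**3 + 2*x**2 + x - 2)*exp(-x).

Use integration by parts with u = x**4 + x**3 + 2*x**2 + x - 2, dv = exp(-x) dx, so v = -exp(-x).
Apply parts 4 times (tabular method): alternate signs, differentiate u down to 0, integrate dv up.

(-x**4 - 5*x**3 - 17*x**2 - 35*x - 33)*exp(-x) + C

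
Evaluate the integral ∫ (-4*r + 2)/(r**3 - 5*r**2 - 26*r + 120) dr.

-log(r - 6) + 7*log(r - 4)/9 + 2*log(r + 5)/9 + C

Factor the denominator: (r - 6)*(r - 4)*(r + 5).
Partial-fraction decomposition: 2/(9*(r + 5)) + 7/(9*(r - 4)) - 1/(r - 6).
Integrate each term: A/(r−a) contributes A·log|r−a|.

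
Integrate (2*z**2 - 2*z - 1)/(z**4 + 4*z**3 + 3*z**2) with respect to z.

-2*log(z)/9 + 3*log(z + 1)/2 - 23*log(z + 3)/18 + 1/(3*z) + C

Factor the denominator: z**2*(z + 1)*(z + 3).
Partial-fraction decomposition: -23/(18*(z + 3)) + 3/(2*(z + 1)) - 2/(9*z) - 1/(3*z**2).
Integrate each term; A/(z−a) gives A·log|z−a|; A/(z−a)² gives −A/(z−a).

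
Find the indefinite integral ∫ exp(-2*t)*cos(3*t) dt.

3*exp(-2*t)*sin(3*t)/13 - 2*exp(-2*t)*cos(3*t)/13 + C

Let I denote the integral. Integrate by parts with u = cos(3*t), dv = exp(-2*t) dt, so v = -exp(-2*t)/2: I = -exp(-2*t)*cos(3*t)/2 − (3/2)·∫ exp(-2*t)*sin(3*t) dt.
Apply parts again with u = sin(3*t), dv = exp(-2*t) dt: ∫ exp(-2*t)*sin(3*t) dt = -exp(-2*t)*sin(3*t)/2 + (3/2)·I. Substituting back brings back I: I = 3*exp(-2*t)*sin(3*t)/4 - exp(-2*t)*cos(3*t)/2 − (9/4)·I.
Solving for I: (1 + 9/4)·I equals the remaining terms, so I = (4/13)·(3*exp(-2*t)*sin(3*t)/4 - exp(-2*t)*cos(3*t)/2).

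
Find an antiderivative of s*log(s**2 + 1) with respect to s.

Let u = s**2 + 1, so du = (2*s) ds.
The integral becomes (1/2)·∫ log(u) du; integrate by parts with u′=log(u), dv′=du.

s**2*log(s**2 + 1)/2 - s**2/2 + log(s**2 + 1)/2 + C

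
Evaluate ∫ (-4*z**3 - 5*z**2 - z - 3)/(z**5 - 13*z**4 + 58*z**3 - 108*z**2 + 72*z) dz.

Factor the denominator: z*(z - 6)*(z - 3)*(z - 2)**2.
Partial-fraction decomposition: -447/(32*(z - 2)) - 57/(8*(z - 2)**2) + 53/(3*(z - 3)) - 117/(32*(z - 6)) - 1/(24*z).
Integrate each term; A/(z−a) gives A·log|z−a|; A/(z−a)² gives −A/(z−a).

-log(z)/24 - 117*log(z - 6)/32 + 53*log(z - 3)/3 - 447*log(z - 2)/32 + 57/(8*z - 16) + C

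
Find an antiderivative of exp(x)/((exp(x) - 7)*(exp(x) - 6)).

log(exp(x) - 7) - log(exp(x) - 6) + C

Let u = e^x, du = e^x dx.
The integral becomes ∫ du/((u-7)(u-6)); decompose into partial fractions.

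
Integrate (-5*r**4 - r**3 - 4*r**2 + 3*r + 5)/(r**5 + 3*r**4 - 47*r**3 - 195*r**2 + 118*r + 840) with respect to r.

-569*log(r - 7)/300 + 31*log(r - 2)/350 - 209*log(r + 3)/50 + 39*log(r + 4)/2 - 1555*log(r + 5)/84 + C

Factor the denominator: (r - 7)*(r - 2)*(r + 3)*(r + 4)*(r + 5).
Partial-fraction decomposition: -1555/(84*(r + 5)) + 39/(2*(r + 4)) - 209/(50*(r + 3)) + 31/(350*(r - 2)) - 569/(300*(r - 7)).
Integrate each term: A/(r−a) contributes A·log|r−a|.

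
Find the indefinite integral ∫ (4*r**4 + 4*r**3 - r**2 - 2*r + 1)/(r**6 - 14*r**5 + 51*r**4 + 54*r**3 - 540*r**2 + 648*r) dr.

Factor the denominator: r*(r - 6)**2*(r - 3)*(r - 2)*(r + 3).
Partial-fraction decomposition: -107/(3645*(r + 3)) - 89/(160*(r - 2)) + 209/(81*(r - 3)) - 46567/(23328*(r - 6)) + 6001/(648*(r - 6)**2) + 1/(648*r).
Integrate each term; A/(r−a) gives A·log|r−a|; A/(r−a)² gives −A/(r−a).

log(r)/648 - 46567*log(r - 6)/23328 + 209*log(r - 3)/81 - 89*log(r - 2)/160 - 107*log(r + 3)/3645 - 6001/(648*r - 3888) + C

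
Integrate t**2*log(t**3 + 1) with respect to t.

t**3*log(t**3 + 1)/3 - t**3/3 + log(t**3 + 1)/3 + C

Let u = t**3 + 1, so du = (3*t**2) dt.
The integral becomes (1/3)·∫ log(u) du; integrate by parts with u′=log(u), dv′=du.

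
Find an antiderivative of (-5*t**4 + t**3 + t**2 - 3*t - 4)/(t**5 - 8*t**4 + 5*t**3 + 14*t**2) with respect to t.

-11*log(t)/98 - 5819*log(t - 7)/980 + 13*log(t - 2)/10 - log(t + 1)/4 + 2/(7*t) + C

Factor the denominator: t**2*(t - 7)*(t - 2)*(t + 1).
Partial-fraction decomposition: -1/(4*(t + 1)) + 13/(10*(t - 2)) - 5819/(980*(t - 7)) - 11/(98*t) - 2/(7*t**2).
Integrate each term; A/(t−a) gives A·log|t−a|; A/(t−a)² gives −A/(t−a).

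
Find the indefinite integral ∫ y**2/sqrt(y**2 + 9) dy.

y*sqrt(y**2 + 9)/2 - 9*log(y + sqrt(y**2 + 9))/2 + C

Substitute y = 3·tan(θ), so dy = 3·sec(θ)^2 dθ and the radical becomes sqrt(y**2 + 9) = 3·sec(θ) by the Pythagorean identity.
Integrate the resulting trig expression in θ, then back-substitute tan(θ) = y/3, sec(θ) = sqrt(y**2 + 9)/3 (absorbing any constant into C).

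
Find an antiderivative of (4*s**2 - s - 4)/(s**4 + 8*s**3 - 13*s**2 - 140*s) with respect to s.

Factor the denominator: s*(s - 4)*(s + 5)*(s + 7).
Partial-fraction decomposition: -199/(154*(s + 7)) + 101/(90*(s + 5)) + 14/(99*(s - 4)) + 1/(35*s).
Integrate each term: A/(s−a) contributes A·log|s−a|.

log(s)/35 + 14*log(s - 4)/99 + 101*log(s + 5)/90 - 199*log(s + 7)/154 + C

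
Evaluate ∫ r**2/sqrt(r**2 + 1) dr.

Substitute r = tan(θ), so dr = sec(θ)^2 dθ and the radical becomes sqrt(r**2 + 1) = sec(θ) by the Pythagorean identity.
Integrate the resulting trig expression in θ, then back-substitute tan(θ) = r, sec(θ) = sqrt(r**2 + 1) (absorbing any constant into C).

r*sqrt(r**2 + 1)/2 - log(r + sqrt(r**2 + 1))/2 + C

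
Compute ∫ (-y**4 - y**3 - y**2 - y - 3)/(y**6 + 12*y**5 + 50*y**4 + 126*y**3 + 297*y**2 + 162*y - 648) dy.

-log(y - 1)/200 + 7*log(y + 3)/24 - 207*log(y + 4)/250 + 53*log(y + 6)/90 - 107*log(y**2 + 9)/4500 + 38*atan(y/3)/1125 + C

Factor the denominator: (y - 1)*(y + 3)*(y + 4)*(y + 6)*(y**2 + 9).
Partial-fraction decomposition: -(107*y - 228)/(2250*(y**2 + 9)) + 53/(90*(y + 6)) - 207/(250*(y + 4)) + 7/(24*(y + 3)) - 1/(200*(y - 1)).
Integrate each term; A/(y−a) gives A·log|y−a|; the (By+D)/(y²+p²) term gives a log and an atan.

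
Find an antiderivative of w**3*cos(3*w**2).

w**2*sin(3*w**2)/6 + cos(3*w**2)/18 + C

Let u = w², du = 2w dw; rewrite as (1/2)∫ u^1·cos(3u) du.
Now integrate by parts 1 time.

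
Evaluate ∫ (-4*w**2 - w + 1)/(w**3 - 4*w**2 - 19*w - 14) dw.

-101*log(w - 7)/36 + log(w + 1)/4 - 13*log(w + 2)/9 + C

Factor the denominator: (w - 7)*(w + 1)*(w + 2).
Partial-fraction decomposition: -13/(9*(w + 2)) + 1/(4*(w + 1)) - 101/(36*(w - 7)).
Integrate each term: A/(w−a) contributes A·log|w−a|.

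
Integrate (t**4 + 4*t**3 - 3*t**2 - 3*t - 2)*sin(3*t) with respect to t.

Use integration by parts with u = t**4 + 4*t**3 - 3*t**2 - 3*t - 2, dv = sin(3*t) dt, so v = -cos(3*t)/3.
Apply parts 4 times (tabular method): alternate signs, differentiate u down to 0, integrate dv up.

-t**4*cos(3*t)/3 + 4*t**3*sin(3*t)/9 - 4*t**3*cos(3*t)/3 + 4*t**2*sin(3*t)/3 + 13*t**2*cos(3*t)/9 - 26*t*sin(3*t)/27 + 17*t*cos(3*t)/9 - 17*sin(3*t)/27 + 28*cos(3*t)/81 + C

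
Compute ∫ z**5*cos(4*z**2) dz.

z**4*sin(4*z**2)/8 + z**2*cos(4*z**2)/16 - sin(4*z**2)/64 + C

Let u = z², du = 2z dz; rewrite as (1/2)∫ u^2·cos(4u) du.
Now integrate by parts 2 times.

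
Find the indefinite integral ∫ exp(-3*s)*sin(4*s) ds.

-3*exp(-3*s)*sin(4*s)/25 - 4*exp(-3*s)*cos(4*s)/25 + C

Let I denote the integral. Integrate by parts with u = sin(4*s), dv = exp(-3*s) ds, so v = -exp(-3*s)/3: I = -exp(-3*s)*sin(4*s)/3 + (4/3)·∫ exp(-3*s)*cos(4*s) ds.
Apply parts again with u = cos(4*s), dv = exp(-3*s) ds: ∫ exp(-3*s)*cos(4*s) ds = -exp(-3*s)*cos(4*s)/3 − (4/3)·I. Substituting back brings back I: I = -exp(-3*s)*sin(4*s)/3 - 4*exp(-3*s)*cos(4*s)/9 − (16/9)·I.
Solving for I: (1 + 16/9)·I equals the remaining terms, so I = (9/25)·(-exp(-3*s)*sin(4*s)/3 - 4*exp(-3*s)*cos(4*s)/9).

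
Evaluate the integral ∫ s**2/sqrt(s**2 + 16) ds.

Substitute s = 4·tan(θ), so ds = 4·sec(θ)^2 dθ and the radical becomes sqrt(s**2 + 16) = 4·sec(θ) by the Pythagorean identity.
Integrate the resulting trig expression in θ, then back-substitute tan(θ) = s/4, sec(θ) = sqrt(s**2 + 16)/4 (absorbing any constant into C).

s*sqrt(s**2 + 16)/2 - 8*log(s + sqrt(s**2 + 16)) + C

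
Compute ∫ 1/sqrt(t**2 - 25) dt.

log(t + sqrt(t**2 - 25)) + C

Substitute t = 5·sec(θ), so dt = 5·sec(θ)*tan(θ) dθ and the radical becomes sqrt(t**2 - 25) = 5·tan(θ) by the Pythagorean identity.
Integrate the resulting trig expression in θ, then back-substitute sec(θ) = t/5, tan(θ) = sqrt(t**2 - 25)/5 (absorbing any constant into C).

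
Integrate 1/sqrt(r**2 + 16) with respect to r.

Substitute r = 4·tan(θ), so dr = 4·sec(θ)^2 dθ and the radical becomes sqrt(r**2 + 16) = 4·sec(θ) by the Pythagorean identity.
Integrate the resulting trig expression in θ, then back-substitute tan(θ) = r/4, sec(θ) = sqrt(r**2 + 16)/4 (absorbing any constant into C).

log(r + sqrt(r**2 + 16)) + C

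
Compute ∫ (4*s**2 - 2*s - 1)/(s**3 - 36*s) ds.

Factor the denominator: s*(s - 6)*(s + 6).
Partial-fraction decomposition: 155/(72*(s + 6)) + 131/(72*(s - 6)) + 1/(36*s).
Integrate each term: A/(s−a) contributes A·log|s−a|.

log(s)/36 + 131*log(s - 6)/72 + 155*log(s + 6)/72 + C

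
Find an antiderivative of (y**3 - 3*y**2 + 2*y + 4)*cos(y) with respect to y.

Use integration by parts with u = y**3 - 3*y**2 + 2*y + 4, dv = cos(y) dy, so v = sin(y).
Apply parts 3 times (tabular method): alternate signs, differentiate u down to 0, integrate dv up.

y**3*sin(y) - 3*y**2*sin(y) + 3*y**2*cos(y) - 4*y*sin(y) - 6*y*cos(y) + 10*sin(y) - 4*cos(y) + C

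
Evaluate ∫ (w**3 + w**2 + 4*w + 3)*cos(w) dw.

Use integration by parts with u = w**3 + w**2 + 4*w + 3, dv = cos(w) dw, so v = sin(w).
Apply parts 3 times (tabular method): alternate signs, differentiate u down to 0, integrate dv up.

w**3*sin(w) + w**2*sin(w) + 3*w**2*cos(w) - 2*w*sin(w) + 2*w*cos(w) + sin(w) - 2*cos(w) + C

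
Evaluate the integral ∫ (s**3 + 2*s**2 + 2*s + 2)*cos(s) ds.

s**3*sin(s) + 2*s**2*sin(s) + 3*s**2*cos(s) - 4*s*sin(s) + 4*s*cos(s) - 2*sin(s) - 4*cos(s) + C

Use integration by parts with u = s**3 + 2*s**2 + 2*s + 2, dv = cos(s) ds, so v = sin(s).
Apply parts 3 times (tabular method): alternate signs, differentiate u down to 0, integrate dv up.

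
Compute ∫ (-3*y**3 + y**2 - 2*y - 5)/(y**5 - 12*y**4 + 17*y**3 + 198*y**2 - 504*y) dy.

5*log(y)/504 - 999*log(y - 7)/308 + 629*log(y - 6)/180 - 83*log(y - 3)/252 + 211*log(y + 4)/3080 + C

Factor the denominator: y*(y - 7)*(y - 6)*(y - 3)*(y + 4).
Partial-fraction decomposition: 211/(3080*(y + 4)) - 83/(252*(y - 3)) + 629/(180*(y - 6)) - 999/(308*(y - 7)) + 5/(504*y).
Integrate each term: A/(y−a) contributes A·log|y−a|.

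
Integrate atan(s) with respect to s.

Use integration by parts with u = arctan(s), dv = ds.
Then du = 1/(s**2 + 1) ds.

s*atan(s) - log(s**2 + 1)/2 + C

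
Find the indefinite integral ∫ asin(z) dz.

Use integration by parts with u = arcsin(z), dv = dz.
Then du = 1/sqrt(-z**2 + 1) dz.

z*asin(z) + sqrt(-z**2 + 1) + C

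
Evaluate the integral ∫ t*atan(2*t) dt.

t**2*atan(2*t)/2 - t/4 + atan(2*t)/8 + C

Use integration by parts with u = arctan(2*t), dv = t dt.
Then du = 2/(4*t**2 + 1) dt.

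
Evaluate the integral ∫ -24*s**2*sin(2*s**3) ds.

Let u = 2*s**3, so du = (6*s**2) ds.
Rewriting, the integral becomes -4·∫ sin(u) du = -4·-cos(u).
Substituting back, u = 2*s**3.

4*cos(2*s**3) + C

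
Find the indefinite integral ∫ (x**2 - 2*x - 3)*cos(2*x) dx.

Use integration by parts with u = x**2 - 2*x - 3, dv = cos(2*x) dx, so v = sin(2*x)/2.
Apply parts 2 times (tabular method): alternate signs, differentiate u down to 0, integrate dv up.

x**2*sin(2*x)/2 - x*sin(2*x) + x*cos(2*x)/2 - 7*sin(2*x)/4 - cos(2*x)/2 + C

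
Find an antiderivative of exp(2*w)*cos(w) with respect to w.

exp(2*w)*sin(w)/5 + 2*exp(2*w)*cos(w)/5 + C

Let I denote the integral. Integrate by parts with u = cos(w), dv = exp(2*w) dw, so v = exp(2*w)/2: I = exp(2*w)*cos(w)/2 + (1/2)·∫ exp(2*w)*sin(w) dw.
Apply parts again with u = sin(w), dv = exp(2*w) dw: ∫ exp(2*w)*sin(w) dw = exp(2*w)*sin(w)/2 − (1/2)·I. Substituting back brings back I: I = exp(2*w)*sin(w)/4 + exp(2*w)*cos(w)/2 − (1/4)·I.
Solving for I: (1 + 1/4)·I equals the remaining terms, so I = (4/5)·(exp(2*w)*sin(w)/4 + exp(2*w)*cos(w)/2).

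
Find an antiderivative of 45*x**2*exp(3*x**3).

Let u = 3*x**3, so du = (9*x**2) dx.
Rewriting, the integral becomes 5·∫ e^u du = 5·e^u.
Substituting back, u = 3*x**3.

5*exp(3*x**3) + C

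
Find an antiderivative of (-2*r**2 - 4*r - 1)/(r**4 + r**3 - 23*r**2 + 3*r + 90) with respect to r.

-237*log(r - 3)/1600 - log(r + 2)/75 + 31*log(r + 5)/192 + 31/(40*r - 120) + C

Factor the denominator: (r - 3)**2*(r + 2)*(r + 5).
Partial-fraction decomposition: 31/(192*(r + 5)) - 1/(75*(r + 2)) - 237/(1600*(r - 3)) - 31/(40*(r - 3)**2).
Integrate each term; A/(r−a) gives A·log|r−a|; A/(r−a)² gives −A/(r−a).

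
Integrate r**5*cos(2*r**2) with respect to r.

r**4*sin(2*r**2)/4 + r**2*cos(2*r**2)/4 - sin(2*r**2)/8 + C

Let u = r², du = 2r dr; rewrite as (1/2)∫ u^2·cos(2u) du.
Now integrate by parts 2 times.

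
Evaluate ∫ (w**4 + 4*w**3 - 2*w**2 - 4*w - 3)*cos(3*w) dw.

w**4*sin(3*w)/3 + 4*w**3*sin(3*w)/3 + 4*w**3*cos(3*w)/9 - 10*w**2*sin(3*w)/9 + 4*w**2*cos(3*w)/3 - 20*w*sin(3*w)/9 - 20*w*cos(3*w)/27 - 61*sin(3*w)/81 - 20*cos(3*w)/27 + C

Use integration by parts with u = w**4 + 4*w**3 - 2*w**2 - 4*w - 3, dv = cos(3*w) dw, so v = sin(3*w)/3.
Apply parts 4 times (tabular method): alternate signs, differentiate u down to 0, integrate dv up.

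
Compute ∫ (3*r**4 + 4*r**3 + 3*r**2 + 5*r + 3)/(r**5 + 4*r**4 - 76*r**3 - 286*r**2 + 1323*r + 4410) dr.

219*log(r - 7)/91 - 413*log(r - 5)/352 + 5*log(r + 3)/32 - 1035*log(r + 6)/143 + 991*log(r + 7)/112 + C

Factor the denominator: (r - 7)*(r - 5)*(r + 3)*(r + 6)*(r + 7).
Partial-fraction decomposition: 991/(112*(r + 7)) - 1035/(143*(r + 6)) + 5/(32*(r + 3)) - 413/(352*(r - 5)) + 219/(91*(r - 7)).
Integrate each term: A/(r−a) contributes A·log|r−a|.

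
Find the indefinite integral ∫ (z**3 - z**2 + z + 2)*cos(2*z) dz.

Use integration by parts with u = z**3 - z**2 + z + 2, dv = cos(2*z) dz, so v = sin(2*z)/2.
Apply parts 3 times (tabular method): alternate signs, differentiate u down to 0, integrate dv up.

z**3*sin(2*z)/2 - z**2*sin(2*z)/2 + 3*z**2*cos(2*z)/4 - z*sin(2*z)/4 - z*cos(2*z)/2 + 5*sin(2*z)/4 - cos(2*z)/8 + C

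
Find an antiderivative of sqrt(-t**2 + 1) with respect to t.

t*sqrt(-t**2 + 1)/2 + asin(t)/2 + C

Substitute t = sin(θ), so dt = cos(θ) dθ and the radical becomes sqrt(-t**2 + 1) = cos(θ) by the Pythagorean identity.
Integrate the resulting trig expression in θ, then back-substitute θ = asin(t), sin(θ) = t, cos(θ) = sqrt(-t**2 + 1) (absorbing any constant into C).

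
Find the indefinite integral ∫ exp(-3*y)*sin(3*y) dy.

-exp(-3*y)*sin(3*y)/6 - exp(-3*y)*cos(3*y)/6 + C

Let I denote the integral. Integrate by parts with u = sin(3*y), dv = exp(-3*y) dy, so v = -exp(-3*y)/3: I = -exp(-3*y)*sin(3*y)/3 + ∫ exp(-3*y)*cos(3*y) dy.
Apply parts again with u = cos(3*y), dv = exp(-3*y) dy: ∫ exp(-3*y)*cos(3*y) dy = -exp(-3*y)*cos(3*y)/3 − I. Substituting back brings back I: I = -exp(-3*y)*sin(3*y)/3 - exp(-3*y)*cos(3*y)/3 − I.
Solving for I: (1 + 1)·I equals the remaining terms, so I = (1/2)·(-exp(-3*y)*sin(3*y)/3 - exp(-3*y)*cos(3*y)/3).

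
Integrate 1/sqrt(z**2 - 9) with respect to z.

log(z + sqrt(z**2 - 9)) + C

Substitute z = 3·sec(θ), so dz = 3·sec(θ)*tan(θ) dθ and the radical becomes sqrt(z**2 - 9) = 3·tan(θ) by the Pythagorean identity.
Integrate the resulting trig expression in θ, then back-substitute sec(θ) = z/3, tan(θ) = sqrt(z**2 - 9)/3 (absorbing any constant into C).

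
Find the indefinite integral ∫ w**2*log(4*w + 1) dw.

Use integration by parts with u = log(4*w + 1), dv = w**2 dw.
Then du = 4/(4*w + 1) dw and v = w**3/3.

w**3*log(4*w + 1)/3 - w**3/9 + w**2/24 - w/48 + log(4*w + 1)/192 + C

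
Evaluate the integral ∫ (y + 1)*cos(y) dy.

y*sin(y) + sin(y) + cos(y) + C

Use integration by parts with u = y + 1, dv = cos(y) dy, so v = sin(y).
Apply parts 1 times (tabular method): alternate signs, differentiate u down to 0, integrate dv up.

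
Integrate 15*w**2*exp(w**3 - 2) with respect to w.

Let u = w**3 - 2, so du = (3*w**2) dw.
Rewriting, the integral becomes 5·∫ e^u du = 5·e^u.
Substituting back, u = w**3 - 2.

5*exp(w**3 - 2) + C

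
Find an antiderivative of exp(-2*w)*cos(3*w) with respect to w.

Let I denote the integral. Integrate by parts with u = cos(3*w), dv = exp(-2*w) dw, so v = -exp(-2*w)/2: I = -exp(-2*w)*cos(3*w)/2 − (3/2)·∫ exp(-2*w)*sin(3*w) dw.
Apply parts again with u = sin(3*w), dv = exp(-2*w) dw: ∫ exp(-2*w)*sin(3*w) dw = -exp(-2*w)*sin(3*w)/2 + (3/2)·I. Substituting back brings back I: I = 3*exp(-2*w)*sin(3*w)/4 - exp(-2*w)*cos(3*w)/2 − (9/4)·I.
Solving for I: (1 + 9/4)·I equals the remaining terms, so I = (4/13)·(3*exp(-2*w)*sin(3*w)/4 - exp(-2*w)*cos(3*w)/2).

3*exp(-2*w)*sin(3*w)/13 - 2*exp(-2*w)*cos(3*w)/13 + C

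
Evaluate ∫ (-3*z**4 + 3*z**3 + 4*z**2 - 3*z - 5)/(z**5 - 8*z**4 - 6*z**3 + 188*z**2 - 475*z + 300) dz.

-71*log(z - 5)/4 + 529*log(z - 4)/27 - 35*log(z - 3)/8 + log(z - 1)/36 - 107*log(z + 5)/216 + C

Factor the denominator: (z - 5)*(z - 4)*(z - 3)*(z - 1)*(z + 5).
Partial-fraction decomposition: -107/(216*(z + 5)) + 1/(36*(z - 1)) - 35/(8*(z - 3)) + 529/(27*(z - 4)) - 71/(4*(z - 5)).
Integrate each term: A/(z−a) contributes A·log|z−a|.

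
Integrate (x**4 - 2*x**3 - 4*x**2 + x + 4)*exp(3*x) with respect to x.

Use integration by parts with u = x**4 - 2*x**3 - 4*x**2 + x + 4, dv = exp(3*x) dx, so v = exp(3*x)/3.
Apply parts 4 times (tabular method): alternate signs, differentiate u down to 0, integrate dv up.

(27*x**4 - 90*x**3 - 18*x**2 + 39*x + 95)*exp(3*x)/81 + C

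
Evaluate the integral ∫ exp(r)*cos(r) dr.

exp(r)*sin(r)/2 + exp(r)*cos(r)/2 + C

Let I denote the integral. Integrate by parts with u = cos(r), dv = exp(r) dr, so v = exp(r): I = exp(r)*cos(r) + ∫ exp(r)*sin(r) dr.
Apply parts again with u = sin(r), dv = exp(r) dr: ∫ exp(r)*sin(r) dr = exp(r)*sin(r) − I. Substituting back brings back I: I = exp(r)*sin(r) + exp(r)*cos(r) − I.
Solving for I: (1 + 1)·I equals the remaining terms, so I = (1/2)·(exp(r)*sin(r) + exp(r)*cos(r)).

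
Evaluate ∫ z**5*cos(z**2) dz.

Let u = z², du = 2z dz; rewrite as (1/2)∫ u^2·cos(1u) du.
Now integrate by parts 2 times.

z**4*sin(z**2)/2 + z**2*cos(z**2) - sin(z**2) + C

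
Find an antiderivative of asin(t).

t*asin(t) + sqrt(-t**2 + 1) + C

Use integration by parts with u = arcsin(t), dv = dt.
Then du = 1/sqrt(-t**2 + 1) dt.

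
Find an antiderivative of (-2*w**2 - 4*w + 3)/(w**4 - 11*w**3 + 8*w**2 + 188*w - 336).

Factor the denominator: (w - 7)*(w - 6)*(w - 2)*(w + 4).
Partial-fraction decomposition: 13/(660*(w + 4)) - 13/(120*(w - 2)) + 93/(40*(w - 6)) - 123/(55*(w - 7)).
Integrate each term: A/(w−a) contributes A·log|w−a|.

-123*log(w - 7)/55 + 93*log(w - 6)/40 - 13*log(w - 2)/120 + 13*log(w + 4)/660 + C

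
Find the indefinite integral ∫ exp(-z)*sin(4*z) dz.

Let I denote the integral. Integrate by parts with u = sin(4*z), dv = exp(-z) dz, so v = -exp(-z): I = -exp(-z)*sin(4*z) + 4·∫ exp(-z)*cos(4*z) dz.
Apply parts again with u = cos(4*z), dv = exp(-z) dz: ∫ exp(-z)*cos(4*z) dz = -exp(-z)*cos(4*z) − 4·I. Substituting back brings back I: I = -exp(-z)*sin(4*z) - 4*exp(-z)*cos(4*z) − 16·I.
Solving for I: (1 + 16)·I equals the remaining terms, so I = (1/17)·(-exp(-z)*sin(4*z) - 4*exp(-z)*cos(4*z)).

-exp(-z)*sin(4*z)/17 - 4*exp(-z)*cos(4*z)/17 + C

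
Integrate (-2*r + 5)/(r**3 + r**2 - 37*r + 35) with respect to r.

-5*log(r - 5)/48 - 3*log(r - 1)/32 + 19*log(r + 7)/96 + C

Factor the denominator: (r - 5)*(r - 1)*(r + 7).
Partial-fraction decomposition: 19/(96*(r + 7)) - 3/(32*(r - 1)) - 5/(48*(r - 5)).
Integrate each term: A/(r−a) contributes A·log|r−a|.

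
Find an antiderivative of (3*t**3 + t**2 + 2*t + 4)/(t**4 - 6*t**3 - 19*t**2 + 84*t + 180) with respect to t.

Factor the denominator: (t - 6)*(t - 5)*(t + 2)*(t + 3).
Partial-fraction decomposition: 37/(36*(t + 3)) - 5/(14*(t + 2)) - 207/(28*(t - 5)) + 175/(18*(t - 6)).
Integrate each term: A/(t−a) contributes A·log|t−a|.

175*log(t - 6)/18 - 207*log(t - 5)/28 - 5*log(t + 2)/14 + 37*log(t + 3)/36 + C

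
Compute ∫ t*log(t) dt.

t**2*log(t)/2 - t**2/4 + C

Use integration by parts with u = log(t), dv = t dt.
Then du = 1/t dt and v = t**2/2.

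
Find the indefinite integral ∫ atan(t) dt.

t*atan(t) - log(t**2 + 1)/2 + C

Use integration by parts with u = arctan(t), dv = dt.
Then du = 1/(t**2 + 1) dt.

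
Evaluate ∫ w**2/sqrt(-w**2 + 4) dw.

-w*sqrt(-w**2 + 4)/2 + 2*asin(w/2) + C

Substitute w = 2·sin(θ), so dw = 2·cos(θ) dθ and the radical becomes sqrt(-w**2 + 4) = 2·cos(θ) by the Pythagorean identity.
Integrate the resulting trig expression in θ, then back-substitute θ = asin(w/2), sin(θ) = w/2, cos(θ) = sqrt(-w**2 + 4)/2 (absorbing any constant into C).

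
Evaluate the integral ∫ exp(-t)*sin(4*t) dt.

-exp(-t)*sin(4*t)/17 - 4*exp(-t)*cos(4*t)/17 + C

Let I denote the integral. Integrate by parts with u = sin(4*t), dv = exp(-t) dt, so v = -exp(-t): I = -exp(-t)*sin(4*t) + 4·∫ exp(-t)*cos(4*t) dt.
Apply parts again with u = cos(4*t), dv = exp(-t) dt: ∫ exp(-t)*cos(4*t) dt = -exp(-t)*cos(4*t) − 4·I. Substituting back brings back I: I = -exp(-t)*sin(4*t) - 4*exp(-t)*cos(4*t) − 16·I.
Solving for I: (1 + 16)·I equals the remaining terms, so I = (1/17)·(-exp(-t)*sin(4*t) - 4*exp(-t)*cos(4*t)).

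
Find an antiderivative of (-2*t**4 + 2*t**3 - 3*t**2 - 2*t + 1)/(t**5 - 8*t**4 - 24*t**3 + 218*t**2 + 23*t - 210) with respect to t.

Factor the denominator: (t - 7)*(t - 6)*(t - 1)*(t + 1)*(t + 5).
Partial-fraction decomposition: -391/(792*(t + 5)) + 1/(112*(t + 1)) - 1/(90*(t - 1)) + 2279/(385*(t - 6)) - 1069/(144*(t - 7)).
Integrate each term: A/(t−a) contributes A·log|t−a|.

-1069*log(t - 7)/144 + 2279*log(t - 6)/385 - log(t - 1)/90 + log(t + 1)/112 - 391*log(t + 5)/792 + C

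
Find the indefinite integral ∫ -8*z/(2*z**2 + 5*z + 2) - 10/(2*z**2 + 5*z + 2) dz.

-2*log(2*z**2 + 5*z + 2) + C

Let u = 2*z**2 + 5*z + 2, so du = (4*z + 5) dz.
Rewriting, the integral becomes -2·∫ 1/u du = -2·log(u).
Substituting back, u = 2*z**2 + 5*z + 2.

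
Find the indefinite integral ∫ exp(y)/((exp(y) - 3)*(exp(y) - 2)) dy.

Let u = e^y, du = e^y dy.
The integral becomes ∫ du/((u-3)(u-2)); decompose into partial fractions.

log(exp(y) - 3) - log(exp(y) - 2) + C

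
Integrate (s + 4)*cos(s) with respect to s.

s*sin(s) + 4*sin(s) + cos(s) + C

Use integration by parts with u = s + 4, dv = cos(s) ds, so v = sin(s).
Apply parts 1 times (tabular method): alternate signs, differentiate u down to 0, integrate dv up.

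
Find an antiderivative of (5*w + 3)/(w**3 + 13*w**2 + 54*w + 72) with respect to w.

-4*log(w + 3) + 17*log(w + 4)/2 - 9*log(w + 6)/2 + C

Factor the denominator: (w + 3)*(w + 4)*(w + 6).
Partial-fraction decomposition: -9/(2*(w + 6)) + 17/(2*(w + 4)) - 4/(w + 3).
Integrate each term: A/(w−a) contributes A·log|w−a|.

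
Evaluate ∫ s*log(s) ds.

Use integration by parts with u = log(s), dv = s ds.
Then du = 1/s ds and v = s**2/2.

s**2*log(s)/2 - s**2/4 + C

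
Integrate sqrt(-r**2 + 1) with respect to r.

r*sqrt(-r**2 + 1)/2 + asin(r)/2 + C

Substitute r = sin(θ), so dr = cos(θ) dθ and the radical becomes sqrt(-r**2 + 1) = cos(θ) by the Pythagorean identity.
Integrate the resulting trig expression in θ, then back-substitute θ = asin(r), sin(θ) = r, cos(θ) = sqrt(-r**2 + 1) (absorbing any constant into C).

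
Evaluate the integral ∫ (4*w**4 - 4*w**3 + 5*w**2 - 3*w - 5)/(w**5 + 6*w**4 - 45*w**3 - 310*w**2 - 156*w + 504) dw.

Factor the denominator: (w - 7)*(w - 1)*(w + 2)*(w + 6)**2.
Partial-fraction decomposition: 370953/(132496*(w + 6)) - 6241/(364*(w + 6)**2) + 13/(48*(w + 2)) + 1/(294*(w - 1)) + 313/(338*(w - 7)).
Integrate each term; A/(w−a) gives A·log|w−a|; A/(w−a)² gives −A/(w−a).

313*log(w - 7)/338 + log(w - 1)/294 + 13*log(w + 2)/48 + 370953*log(w + 6)/132496 + 6241/(364*w + 2184) + C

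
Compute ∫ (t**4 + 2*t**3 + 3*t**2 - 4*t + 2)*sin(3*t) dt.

-t**4*cos(3*t)/3 + 4*t**3*sin(3*t)/9 - 2*t**3*cos(3*t)/3 + 2*t**2*sin(3*t)/3 - 5*t**2*cos(3*t)/9 + 10*t*sin(3*t)/27 + 16*t*cos(3*t)/9 - 16*sin(3*t)/27 - 44*cos(3*t)/81 + C

Use integration by parts with u = t**4 + 2*t**3 + 3*t**2 - 4*t + 2, dv = sin(3*t) dt, so v = -cos(3*t)/3.
Apply parts 4 times (tabular method): alternate signs, differentiate u down to 0, integrate dv up.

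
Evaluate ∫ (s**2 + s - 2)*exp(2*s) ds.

(s**2 - 2)*exp(2*s)/2 + C

Use integration by parts with u = s**2 + s - 2, dv = exp(2*s) ds, so v = exp(2*s)/2.
Apply parts 2 times (tabular method): alternate signs, differentiate u down to 0, integrate dv up.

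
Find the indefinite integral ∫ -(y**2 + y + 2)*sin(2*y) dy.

y**2*cos(2*y)/2 - y*sin(2*y)/2 + y*cos(2*y)/2 - sin(2*y)/4 + 3*cos(2*y)/4 + C

Use integration by parts with u = y**2 + y + 2, dv = -sin(2*y) dy, so v = cos(2*y)/2.
Apply parts 2 times (tabular method): alternate signs, differentiate u down to 0, integrate dv up.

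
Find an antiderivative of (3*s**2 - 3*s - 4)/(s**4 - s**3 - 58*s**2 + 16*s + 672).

Factor the denominator: (s - 7)*(s - 4)*(s + 4)*(s + 6).
Partial-fraction decomposition: -61/(130*(s + 6)) + 7/(22*(s + 4)) - 2/(15*(s - 4)) + 122/(429*(s - 7)).
Integrate each term: A/(s−a) contributes A·log|s−a|.

122*log(s - 7)/429 - 2*log(s - 4)/15 + 7*log(s + 4)/22 - 61*log(s + 6)/130 + C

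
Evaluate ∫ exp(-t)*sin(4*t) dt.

-exp(-t)*sin(4*t)/17 - 4*exp(-t)*cos(4*t)/17 + C

Let I denote the integral. Integrate by parts with u = sin(4*t), dv = exp(-t) dt, so v = -exp(-t): I = -exp(-t)*sin(4*t) + 4·∫ exp(-t)*cos(4*t) dt.
Apply parts again with u = cos(4*t), dv = exp(-t) dt: ∫ exp(-t)*cos(4*t) dt = -exp(-t)*cos(4*t) − 4·I. Substituting back brings back I: I = -exp(-t)*sin(4*t) - 4*exp(-t)*cos(4*t) − 16·I.
Solving for I: (1 + 16)·I equals the remaining terms, so I = (1/17)·(-exp(-t)*sin(4*t) - 4*exp(-t)*cos(4*t)).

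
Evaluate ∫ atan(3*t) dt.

t*atan(3*t) - log(9*t**2 + 1)/6 + C

Use integration by parts with u = arctan(3*t), dv = dt.
Then du = 3/(9*t**2 + 1) dt.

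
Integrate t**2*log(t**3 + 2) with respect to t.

t**3*log(t**3 + 2)/3 - t**3/3 + 2*log(t**3 + 2)/3 + C

Let u = t**3 + 2, so du = (3*t**2) dt.
The integral becomes (1/3)·∫ log(u) du; integrate by parts with u′=log(u), dv′=du.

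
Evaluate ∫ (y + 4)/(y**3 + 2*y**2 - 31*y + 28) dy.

Factor the denominator: (y - 4)*(y - 1)*(y + 7).
Partial-fraction decomposition: -3/(88*(y + 7)) - 5/(24*(y - 1)) + 8/(33*(y - 4)).
Integrate each term: A/(y−a) contributes A·log|y−a|.

8*log(y - 4)/33 - 5*log(y - 1)/24 - 3*log(y + 7)/88 + C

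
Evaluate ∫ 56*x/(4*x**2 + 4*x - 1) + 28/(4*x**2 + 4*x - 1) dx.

Let u = 4*x**2 + 4*x - 1, so du = (8*x + 4) dx.
Rewriting, the integral becomes 7·∫ 1/u du = 7·log(u).
Substituting back, u = 4*x**2 + 4*x - 1.

7*log(4*x**2 + 4*x - 1) + C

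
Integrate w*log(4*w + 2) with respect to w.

w**2*log(4*w + 2)/2 - w**2/4 + w/4 - log(2*w + 1)/8 + C

Use integration by parts with u = log(4*w + 2), dv = w dw.
Then du = 4/(4*w + 2) dw and v = w**2/2.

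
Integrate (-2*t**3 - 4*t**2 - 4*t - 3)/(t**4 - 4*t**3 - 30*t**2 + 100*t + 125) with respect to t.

-709*log(t - 5)/450 - log(t + 1)/144 - 167*log(t + 5)/400 + 373/(60*t - 300) + C

Factor the denominator: (t - 5)**2*(t + 1)*(t + 5).
Partial-fraction decomposition: -167/(400*(t + 5)) - 1/(144*(t + 1)) - 709/(450*(t - 5)) - 373/(60*(t - 5)**2).
Integrate each term; A/(t−a) gives A·log|t−a|; A/(t−a)² gives −A/(t−a).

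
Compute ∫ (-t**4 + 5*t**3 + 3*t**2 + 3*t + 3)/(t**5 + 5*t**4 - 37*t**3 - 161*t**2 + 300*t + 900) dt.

Factor the denominator: (t - 5)*(t - 3)*(t + 2)*(t + 5)*(t + 6).
Partial-fraction decomposition: -761/(132*(t + 6)) + 1187/(240*(t + 5)) - 47/(420*(t + 2)) - 31/(240*(t - 3)) + 93/(1540*(t - 5)).
Integrate each term: A/(t−a) contributes A·log|t−a|.

93*log(t - 5)/1540 - 31*log(t - 3)/240 - 47*log(t + 2)/420 + 1187*log(t + 5)/240 - 761*log(t + 6)/132 + C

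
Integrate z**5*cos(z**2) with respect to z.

z**4*sin(z**2)/2 + z**2*cos(z**2) - sin(z**2) + C

Let u = z², du = 2z dz; rewrite as (1/2)∫ u^2·cos(1u) du.
Now integrate by parts 2 times.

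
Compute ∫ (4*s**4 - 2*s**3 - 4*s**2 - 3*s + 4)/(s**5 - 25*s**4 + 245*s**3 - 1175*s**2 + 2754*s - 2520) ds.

Factor the denominator: (s - 7)*(s - 6)*(s - 5)*(s - 4)*(s - 3).
Partial-fraction decomposition: 229/(24*(s - 3)) - 412/(3*(s - 4)) + 2139/(4*(s - 5)) - 2297/(3*(s - 6)) + 8705/(24*(s - 7)).
Integrate each term: A/(s−a) contributes A·log|s−a|.

8705*log(s - 7)/24 - 2297*log(s - 6)/3 + 2139*log(s - 5)/4 - 412*log(s - 4)/3 + 229*log(s - 3)/24 + C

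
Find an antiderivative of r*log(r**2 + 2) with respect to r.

Let u = r**2 + 2, so du = (2*r) dr.
The integral becomes (1/2)·∫ log(u) du; integrate by parts with u′=log(u), dv′=du.

r**2*log(r**2 + 2)/2 - r**2/2 + log(r**2 + 2) + C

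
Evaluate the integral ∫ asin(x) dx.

Use integration by parts with u = arcsin(x), dv = dx.
Then du = 1/sqrt(-x**2 + 1) dx.

x*asin(x) + sqrt(-x**2 + 1) + C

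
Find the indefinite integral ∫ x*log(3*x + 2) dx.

Use integration by parts with u = log(3*x + 2), dv = x dx.
Then du = 3/(3*x + 2) dx and v = x**2/2.

x**2*log(3*x + 2)/2 - x**2/4 + x/3 - 2*log(3*x + 2)/9 + C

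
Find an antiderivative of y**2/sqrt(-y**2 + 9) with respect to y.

Substitute y = 3·sin(θ), so dy = 3·cos(θ) dθ and the radical becomes sqrt(-y**2 + 9) = 3·cos(θ) by the Pythagorean identity.
Integrate the resulting trig expression in θ, then back-substitute θ = asin(y/3), sin(θ) = y/3, cos(θ) = sqrt(-y**2 + 9)/3 (absorbing any constant into C).

-y*sqrt(-y**2 + 9)/2 + 9*asin(y/3)/2 + C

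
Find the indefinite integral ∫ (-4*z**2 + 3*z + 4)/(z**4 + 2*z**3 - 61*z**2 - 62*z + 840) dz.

Factor the denominator: (z - 6)*(z - 4)*(z + 5)*(z + 7).
Partial-fraction decomposition: 213/(286*(z + 7)) - 37/(66*(z + 5)) + 8/(33*(z - 4)) - 61/(143*(z - 6)).
Integrate each term: A/(z−a) contributes A·log|z−a|.

-61*log(z - 6)/143 + 8*log(z - 4)/33 - 37*log(z + 5)/66 + 213*log(z + 7)/286 + C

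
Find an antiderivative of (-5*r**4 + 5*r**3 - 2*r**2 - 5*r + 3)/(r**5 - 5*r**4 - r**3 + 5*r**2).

Factor the denominator: r**2*(r - 5)*(r - 1)*(r + 1).
Partial-fraction decomposition: -1/(3*(r + 1)) + 1/(2*(r - 1)) - 643/(150*(r - 5)) - 22/(25*r) + 3/(5*r**2).
Integrate each term; A/(r−a) gives A·log|r−a|; A/(r−a)² gives −A/(r−a).

-22*log(r)/25 - 643*log(r - 5)/150 + log(r - 1)/2 - log(r + 1)/3 - 3/(5*r) + C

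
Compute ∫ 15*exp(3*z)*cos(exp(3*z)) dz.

5*sin(exp(3*z)) + C

Let u = exp(3*z), so du = (3*exp(3*z)) dz.
Rewriting, the integral becomes 5·∫ cos(u) du = 5·sin(u).
Substituting back, u = exp(3*z).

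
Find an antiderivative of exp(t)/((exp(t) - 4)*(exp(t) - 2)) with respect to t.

log(exp(t) - 4)/2 - log(exp(t) - 2)/2 + C

Let u = e^t, du = e^t dt.
The integral becomes ∫ du/((u-2)(u-4)); decompose into partial fractions.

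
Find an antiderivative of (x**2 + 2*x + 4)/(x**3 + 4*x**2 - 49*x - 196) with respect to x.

Factor the denominator: (x - 7)*(x + 4)*(x + 7).
Partial-fraction decomposition: 13/(14*(x + 7)) - 4/(11*(x + 4)) + 67/(154*(x - 7)).
Integrate each term: A/(x−a) contributes A·log|x−a|.

67*log(x - 7)/154 - 4*log(x + 4)/11 + 13*log(x + 7)/14 + C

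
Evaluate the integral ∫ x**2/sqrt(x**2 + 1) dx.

x*sqrt(x**2 + 1)/2 - log(x + sqrt(x**2 + 1))/2 + C

Substitute x = tan(θ), so dx = sec(θ)^2 dθ and the radical becomes sqrt(x**2 + 1) = sec(θ) by the Pythagorean identity.
Integrate the resulting trig expression in θ, then back-substitute tan(θ) = x, sec(θ) = sqrt(x**2 + 1) (absorbing any constant into C).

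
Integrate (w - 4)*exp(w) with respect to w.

(w - 5)*exp(w) + C

Use integration by parts with u = w - 4, dv = exp(w) dw, so v = exp(w).
Apply parts 1 times (tabular method): alternate signs, differentiate u down to 0, integrate dv up.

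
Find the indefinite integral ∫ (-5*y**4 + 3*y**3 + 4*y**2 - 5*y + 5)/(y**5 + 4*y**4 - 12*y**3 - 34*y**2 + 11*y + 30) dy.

Factor the denominator: (y - 3)*(y - 1)*(y + 1)*(y + 2)*(y + 5).
Partial-fraction decomposition: -1685/(288*(y + 5)) + 73/(45*(y + 2)) + 3/(16*(y + 1)) - 1/(36*(y - 1)) - 149/(160*(y - 3)).
Integrate each term: A/(y−a) contributes A·log|y−a|.

-149*log(y - 3)/160 - log(y - 1)/36 + 3*log(y + 1)/16 + 73*log(y + 2)/45 - 1685*log(y + 5)/288 + C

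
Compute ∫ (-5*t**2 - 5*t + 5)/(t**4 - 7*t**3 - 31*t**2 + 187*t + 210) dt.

Factor the denominator: (t - 7)*(t - 6)*(t + 1)*(t + 5).
Partial-fraction decomposition: 95/(528*(t + 5)) + 5/(224*(t + 1)) + 205/(77*(t - 6)) - 275/(96*(t - 7)).
Integrate each term: A/(t−a) contributes A·log|t−a|.

-275*log(t - 7)/96 + 205*log(t - 6)/77 + 5*log(t + 1)/224 + 95*log(t + 5)/528 + C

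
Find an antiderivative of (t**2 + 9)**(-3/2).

Substitute t = 3·tan(θ), so dt = 3·sec(θ)^2 dθ and the radical becomes sqrt(t**2 + 9) = 3·sec(θ) by the Pythagorean identity.
Integrate the resulting trig expression in θ, then back-substitute tan(θ) = t/3, sec(θ) = sqrt(t**2 + 9)/3 (absorbing any constant into C).

t/(9*sqrt(t**2 + 9)) + C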